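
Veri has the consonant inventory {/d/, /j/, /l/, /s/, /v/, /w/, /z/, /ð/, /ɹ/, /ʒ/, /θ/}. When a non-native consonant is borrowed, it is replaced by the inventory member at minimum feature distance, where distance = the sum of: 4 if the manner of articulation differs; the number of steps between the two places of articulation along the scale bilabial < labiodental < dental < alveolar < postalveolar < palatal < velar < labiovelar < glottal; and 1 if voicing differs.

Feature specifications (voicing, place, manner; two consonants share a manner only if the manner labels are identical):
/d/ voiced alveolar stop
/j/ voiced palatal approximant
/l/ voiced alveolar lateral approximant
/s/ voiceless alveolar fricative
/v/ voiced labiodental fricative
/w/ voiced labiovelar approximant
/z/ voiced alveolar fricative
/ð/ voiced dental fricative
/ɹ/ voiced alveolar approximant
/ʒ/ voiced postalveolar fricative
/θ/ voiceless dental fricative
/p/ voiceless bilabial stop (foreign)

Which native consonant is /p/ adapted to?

/d/ is closest: same manner (stop), place distance 3 (bilabial→alveolar), voicing differs (+1); total 4. Next closest is /v/ at distance 6.

d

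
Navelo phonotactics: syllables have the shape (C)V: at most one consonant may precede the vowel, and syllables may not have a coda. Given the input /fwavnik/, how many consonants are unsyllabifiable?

Under (C)V, the unsyllabifiable consonants are /f/, /v/, /k/ (no codas are permitted; onsets are limited to one consonant).

3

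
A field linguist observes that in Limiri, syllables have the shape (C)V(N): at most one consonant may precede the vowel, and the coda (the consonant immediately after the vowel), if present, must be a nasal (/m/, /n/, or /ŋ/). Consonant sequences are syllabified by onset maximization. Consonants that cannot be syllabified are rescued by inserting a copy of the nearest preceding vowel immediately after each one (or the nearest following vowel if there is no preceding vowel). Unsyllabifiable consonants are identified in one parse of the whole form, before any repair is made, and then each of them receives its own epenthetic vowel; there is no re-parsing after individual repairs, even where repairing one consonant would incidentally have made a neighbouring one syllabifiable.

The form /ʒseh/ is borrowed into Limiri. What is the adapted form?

Syllabifying with onset maximization leaves /ʒ/, /h/ stranded (only a nasal (/m/, /n/, or /ŋ/) is licensed in coda position; onsets are limited to one consonant).
Inserting the epenthetic vowel yields /ʒ/ → /ʒe/, /h/ → /he/.

ʒesehe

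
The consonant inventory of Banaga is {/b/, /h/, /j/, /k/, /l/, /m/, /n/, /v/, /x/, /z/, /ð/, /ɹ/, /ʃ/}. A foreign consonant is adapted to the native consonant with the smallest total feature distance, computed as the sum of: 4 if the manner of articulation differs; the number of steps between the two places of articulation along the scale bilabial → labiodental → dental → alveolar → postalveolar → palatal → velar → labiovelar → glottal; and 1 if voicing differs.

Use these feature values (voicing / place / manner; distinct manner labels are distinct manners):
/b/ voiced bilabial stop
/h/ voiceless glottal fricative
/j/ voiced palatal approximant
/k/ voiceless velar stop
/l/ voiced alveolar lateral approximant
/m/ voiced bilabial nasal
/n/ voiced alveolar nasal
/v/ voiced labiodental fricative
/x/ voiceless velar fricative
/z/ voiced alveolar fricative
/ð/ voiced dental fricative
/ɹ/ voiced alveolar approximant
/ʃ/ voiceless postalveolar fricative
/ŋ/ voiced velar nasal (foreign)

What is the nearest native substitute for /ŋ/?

/n/ is closest: same manner (nasal), place distance 3 (velar→alveolar), same voicing; total 3. Next closest is /j/ at distance 5.

n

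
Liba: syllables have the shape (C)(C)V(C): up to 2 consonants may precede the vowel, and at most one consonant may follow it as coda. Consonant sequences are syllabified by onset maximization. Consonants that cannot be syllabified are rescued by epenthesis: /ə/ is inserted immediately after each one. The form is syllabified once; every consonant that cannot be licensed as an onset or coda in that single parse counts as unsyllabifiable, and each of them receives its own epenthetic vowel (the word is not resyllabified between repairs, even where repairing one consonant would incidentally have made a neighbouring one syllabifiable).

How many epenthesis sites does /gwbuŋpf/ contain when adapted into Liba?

The unsyllabifiable consonants are /g/, /p/, /f/; each receives one epenthetic vowel.

3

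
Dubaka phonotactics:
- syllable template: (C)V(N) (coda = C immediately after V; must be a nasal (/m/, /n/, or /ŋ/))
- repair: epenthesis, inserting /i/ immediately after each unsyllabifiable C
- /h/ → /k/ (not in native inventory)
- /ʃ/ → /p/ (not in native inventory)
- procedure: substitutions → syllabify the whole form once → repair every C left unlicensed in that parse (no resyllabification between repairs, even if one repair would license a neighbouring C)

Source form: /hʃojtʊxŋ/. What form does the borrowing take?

kipojitʊxiŋi

Substitution: /h/ → /k/, /ʃ/ → /p/, giving /kpojtʊxŋ/.
The consonants /k/, /j/, /x/, /ŋ/ cannot be parsed into a legal (C)V(N) syllable (only a nasal (/m/, /n/, or /ŋ/) is licensed in coda position; onsets are limited to one consonant).
Inserting the epenthetic vowel yields /k/ → /ki/, /j/ → /ji/, /x/ → /xi/, /ŋ/ → /ŋi/.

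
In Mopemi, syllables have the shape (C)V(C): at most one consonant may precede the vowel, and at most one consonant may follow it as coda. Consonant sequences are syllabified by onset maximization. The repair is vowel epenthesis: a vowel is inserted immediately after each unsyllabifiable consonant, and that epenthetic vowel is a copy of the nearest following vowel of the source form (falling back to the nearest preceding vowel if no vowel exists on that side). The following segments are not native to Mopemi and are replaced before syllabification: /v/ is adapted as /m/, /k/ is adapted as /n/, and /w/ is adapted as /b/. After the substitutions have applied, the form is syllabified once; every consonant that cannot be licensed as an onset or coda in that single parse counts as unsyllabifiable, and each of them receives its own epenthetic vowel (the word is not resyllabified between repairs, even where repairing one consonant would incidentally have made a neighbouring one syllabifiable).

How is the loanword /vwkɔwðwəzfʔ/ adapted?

Substitution: /v/ → /m/, /w/ → /b/, /k/ → /n/, giving /mbnɔbðbəzfʔ/.
The consonants /m/, /b/, /ð/, /f/, /ʔ/ cannot be parsed into a legal (C)V(C) syllable (at most one coda consonant is licensed; onsets are limited to one consonant).
Epenthesis after each stranded consonant: /m/ → /mɔ/, /b/ → /bɔ/, /ð/ → /ðə/, /f/ → /fə/, /ʔ/ → /ʔə/.

mɔbɔnɔbðəbəzfəʔə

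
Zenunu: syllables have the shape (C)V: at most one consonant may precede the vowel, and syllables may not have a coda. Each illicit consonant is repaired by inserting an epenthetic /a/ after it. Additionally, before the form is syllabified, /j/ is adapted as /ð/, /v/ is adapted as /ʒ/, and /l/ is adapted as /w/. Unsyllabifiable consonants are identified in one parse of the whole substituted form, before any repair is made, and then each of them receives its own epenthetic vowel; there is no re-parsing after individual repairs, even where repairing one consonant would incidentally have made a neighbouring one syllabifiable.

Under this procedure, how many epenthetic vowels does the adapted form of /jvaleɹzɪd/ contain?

3

After substitution the input is /ðʒaweɹzɪd/.
The unsyllabifiable consonants are /ð/, /ɹ/, /d/; each receives one epenthetic vowel.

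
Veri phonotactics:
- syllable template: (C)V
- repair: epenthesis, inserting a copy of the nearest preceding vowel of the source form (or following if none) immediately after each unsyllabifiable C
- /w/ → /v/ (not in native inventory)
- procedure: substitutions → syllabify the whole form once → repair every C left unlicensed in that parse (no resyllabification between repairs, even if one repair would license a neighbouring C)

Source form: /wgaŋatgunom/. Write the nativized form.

vagaŋatagunomo

Substitution: /w/ → /v/, giving /vgaŋatgunom/.
The consonants /v/, /t/, /m/ cannot be parsed into a legal (C)V syllable (no codas are permitted; onsets are limited to one consonant).
Inserting the epenthetic vowel yields /v/ → /va/, /t/ → /ta/, /m/ → /mo/.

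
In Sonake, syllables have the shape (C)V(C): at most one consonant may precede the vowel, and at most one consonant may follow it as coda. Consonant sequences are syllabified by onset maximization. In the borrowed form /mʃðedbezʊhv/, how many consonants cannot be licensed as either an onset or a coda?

Under (C)V(C), the unsyllabifiable consonants are /m/, /ʃ/, /v/ (at most one coda consonant is licensed; onsets are limited to one consonant).

3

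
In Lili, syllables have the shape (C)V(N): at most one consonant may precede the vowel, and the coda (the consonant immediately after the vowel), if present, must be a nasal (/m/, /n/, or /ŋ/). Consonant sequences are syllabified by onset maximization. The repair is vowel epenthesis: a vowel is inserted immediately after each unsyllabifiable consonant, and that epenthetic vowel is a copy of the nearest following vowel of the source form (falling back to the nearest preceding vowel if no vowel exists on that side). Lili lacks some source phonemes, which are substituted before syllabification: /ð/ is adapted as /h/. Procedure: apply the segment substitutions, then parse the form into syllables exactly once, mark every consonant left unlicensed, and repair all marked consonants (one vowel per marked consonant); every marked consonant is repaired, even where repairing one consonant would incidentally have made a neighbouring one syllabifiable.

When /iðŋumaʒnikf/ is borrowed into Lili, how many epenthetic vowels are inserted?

After substitution the input is /ihŋumaʒnikf/.
The unsyllabifiable consonants are /h/, /ʒ/, /k/, /f/; each receives one epenthetic vowel.

4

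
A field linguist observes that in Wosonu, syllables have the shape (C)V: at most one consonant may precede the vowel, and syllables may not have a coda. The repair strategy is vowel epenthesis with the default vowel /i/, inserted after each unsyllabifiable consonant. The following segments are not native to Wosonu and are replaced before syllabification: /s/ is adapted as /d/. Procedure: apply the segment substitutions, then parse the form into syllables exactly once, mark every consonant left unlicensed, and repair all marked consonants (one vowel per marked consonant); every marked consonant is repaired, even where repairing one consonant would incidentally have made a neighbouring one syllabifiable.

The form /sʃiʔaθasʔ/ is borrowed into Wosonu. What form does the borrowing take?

Substitution: /s/ → /d/, giving /dʃiʔaθadʔ/.
The consonants /d/, /d/, /ʔ/ cannot be parsed into a legal (C)V syllable (no codas are permitted; onsets are limited to one consonant).
Each unlicensed consonant becomes the onset of a new syllable: /d/ → /di/, /d/ → /di/, /ʔ/ → /ʔi/.

diʃiʔaθadiʔi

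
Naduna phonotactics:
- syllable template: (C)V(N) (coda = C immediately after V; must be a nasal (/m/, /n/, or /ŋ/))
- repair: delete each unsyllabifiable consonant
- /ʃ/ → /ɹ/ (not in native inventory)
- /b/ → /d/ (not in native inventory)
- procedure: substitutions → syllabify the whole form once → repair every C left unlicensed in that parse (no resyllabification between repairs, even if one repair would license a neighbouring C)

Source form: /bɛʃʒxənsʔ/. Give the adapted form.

Substitution: /b/ → /d/, /ʃ/ → /ɹ/, giving /dɛɹʒxənsʔ/.
Under (C)V(N), the unsyllabifiable consonants are /ɹ/, /ʒ/, /s/, /ʔ/ (only a nasal (/m/, /n/, or /ŋ/) is licensed in coda position; onsets are limited to one consonant).
Deletion applies to /ɹ/, /ʒ/, /s/, /ʔ/.

dɛxən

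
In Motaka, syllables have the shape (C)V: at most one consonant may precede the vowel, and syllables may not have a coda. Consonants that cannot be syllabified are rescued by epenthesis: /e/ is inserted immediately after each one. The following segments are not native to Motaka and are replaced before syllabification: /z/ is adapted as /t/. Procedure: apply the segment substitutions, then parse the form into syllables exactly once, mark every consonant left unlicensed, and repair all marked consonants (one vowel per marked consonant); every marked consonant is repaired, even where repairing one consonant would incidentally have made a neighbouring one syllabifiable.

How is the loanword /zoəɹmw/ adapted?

Substitution: /z/ → /t/, giving /toəɹmw/.
Under (C)V, the unsyllabifiable consonants are /ɹ/, /m/, /w/ (no codas are permitted; onsets are limited to one consonant).
Epenthesis after each stranded consonant: /ɹ/ → /ɹe/, /m/ → /me/, /w/ → /we/.

toəɹemewe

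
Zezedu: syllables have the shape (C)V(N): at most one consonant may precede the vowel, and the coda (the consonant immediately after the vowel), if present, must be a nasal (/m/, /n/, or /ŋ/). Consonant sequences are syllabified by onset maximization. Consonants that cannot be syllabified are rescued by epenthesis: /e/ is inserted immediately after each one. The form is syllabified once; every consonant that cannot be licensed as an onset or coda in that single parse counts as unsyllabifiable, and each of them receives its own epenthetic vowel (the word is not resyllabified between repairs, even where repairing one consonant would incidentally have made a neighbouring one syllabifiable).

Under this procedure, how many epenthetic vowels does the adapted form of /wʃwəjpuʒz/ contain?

5

The unsyllabifiable consonants are /w/, /ʃ/, /j/, /ʒ/, /z/; each receives one epenthetic vowel.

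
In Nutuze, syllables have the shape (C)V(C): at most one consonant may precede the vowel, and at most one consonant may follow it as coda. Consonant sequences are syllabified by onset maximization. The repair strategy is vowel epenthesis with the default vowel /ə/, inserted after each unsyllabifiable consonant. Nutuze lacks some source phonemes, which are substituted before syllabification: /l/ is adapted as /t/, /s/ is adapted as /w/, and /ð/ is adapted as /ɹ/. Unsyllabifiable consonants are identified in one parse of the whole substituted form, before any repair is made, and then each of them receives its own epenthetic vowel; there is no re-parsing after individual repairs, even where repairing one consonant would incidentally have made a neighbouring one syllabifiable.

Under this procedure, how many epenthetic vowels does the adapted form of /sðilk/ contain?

2

After substitution the input is /wɹitk/.
The unsyllabifiable consonants are /w/, /k/; each receives one epenthetic vowel.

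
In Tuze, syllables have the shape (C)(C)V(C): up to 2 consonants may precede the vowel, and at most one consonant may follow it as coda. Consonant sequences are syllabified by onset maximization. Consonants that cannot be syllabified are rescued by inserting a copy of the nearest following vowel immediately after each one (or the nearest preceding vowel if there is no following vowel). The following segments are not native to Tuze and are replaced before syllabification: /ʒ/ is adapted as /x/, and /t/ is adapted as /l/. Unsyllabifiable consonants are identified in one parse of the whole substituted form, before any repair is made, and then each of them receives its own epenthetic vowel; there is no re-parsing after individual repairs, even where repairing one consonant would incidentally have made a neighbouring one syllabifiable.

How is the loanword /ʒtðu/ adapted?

Substitution: /ʒ/ → /x/, /t/ → /l/, giving /xlðu/.
Under (C)(C)V(C), the unsyllabifiable consonants are /x/ (at most one coda consonant is licensed; onsets may contain at most 2 consonants).
Inserting the epenthetic vowel yields /x/ → /xu/.

xulðu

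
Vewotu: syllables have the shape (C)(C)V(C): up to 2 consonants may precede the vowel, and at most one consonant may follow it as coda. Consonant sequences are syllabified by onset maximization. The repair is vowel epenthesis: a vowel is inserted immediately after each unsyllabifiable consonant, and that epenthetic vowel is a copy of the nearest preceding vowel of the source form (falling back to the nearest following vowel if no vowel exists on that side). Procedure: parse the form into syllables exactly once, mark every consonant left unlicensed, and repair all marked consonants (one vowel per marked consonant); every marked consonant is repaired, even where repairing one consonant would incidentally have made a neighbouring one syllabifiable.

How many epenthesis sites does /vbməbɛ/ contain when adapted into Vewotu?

The unsyllabifiable consonants are /v/; each receives one epenthetic vowel.

1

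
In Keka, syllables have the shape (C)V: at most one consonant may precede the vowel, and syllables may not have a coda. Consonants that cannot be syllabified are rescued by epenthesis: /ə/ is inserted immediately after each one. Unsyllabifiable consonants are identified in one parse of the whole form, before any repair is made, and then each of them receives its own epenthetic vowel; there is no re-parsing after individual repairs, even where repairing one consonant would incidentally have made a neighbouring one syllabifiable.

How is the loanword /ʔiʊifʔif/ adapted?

ʔiʊifəʔifə

The consonants /f/, /f/ cannot be parsed into a legal (C)V syllable (no codas are permitted; onsets are limited to one consonant).
Epenthesis after each stranded consonant: /f/ → /fə/, /f/ → /fə/.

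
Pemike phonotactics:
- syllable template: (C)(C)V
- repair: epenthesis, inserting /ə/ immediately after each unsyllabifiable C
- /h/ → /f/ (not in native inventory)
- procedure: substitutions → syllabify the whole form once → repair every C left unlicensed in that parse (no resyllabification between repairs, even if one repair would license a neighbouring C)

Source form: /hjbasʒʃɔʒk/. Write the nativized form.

Substitution: /h/ → /f/, giving /fjbasʒʃɔʒk/.
Under (C)(C)V, the unsyllabifiable consonants are /f/, /s/, /ʒ/, /k/ (no codas are permitted; onsets may contain at most 2 consonants).
Inserting the epenthetic vowel yields /f/ → /fə/, /s/ → /sə/, /ʒ/ → /ʒə/, /k/ → /kə/.

fəjbasəʒʃɔʒəkə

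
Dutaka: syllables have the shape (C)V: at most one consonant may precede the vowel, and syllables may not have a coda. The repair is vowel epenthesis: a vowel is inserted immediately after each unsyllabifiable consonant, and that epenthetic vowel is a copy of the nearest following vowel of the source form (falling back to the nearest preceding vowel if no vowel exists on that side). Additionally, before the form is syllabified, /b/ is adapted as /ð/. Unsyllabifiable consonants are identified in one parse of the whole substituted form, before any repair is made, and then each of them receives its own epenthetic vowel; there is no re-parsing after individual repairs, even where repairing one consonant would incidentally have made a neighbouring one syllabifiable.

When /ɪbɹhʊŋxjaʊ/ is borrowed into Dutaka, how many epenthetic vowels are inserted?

After substitution the input is /ɪðɹhʊŋxjaʊ/.
The unsyllabifiable consonants are /ð/, /ɹ/, /ŋ/, /x/; each receives one epenthetic vowel.

4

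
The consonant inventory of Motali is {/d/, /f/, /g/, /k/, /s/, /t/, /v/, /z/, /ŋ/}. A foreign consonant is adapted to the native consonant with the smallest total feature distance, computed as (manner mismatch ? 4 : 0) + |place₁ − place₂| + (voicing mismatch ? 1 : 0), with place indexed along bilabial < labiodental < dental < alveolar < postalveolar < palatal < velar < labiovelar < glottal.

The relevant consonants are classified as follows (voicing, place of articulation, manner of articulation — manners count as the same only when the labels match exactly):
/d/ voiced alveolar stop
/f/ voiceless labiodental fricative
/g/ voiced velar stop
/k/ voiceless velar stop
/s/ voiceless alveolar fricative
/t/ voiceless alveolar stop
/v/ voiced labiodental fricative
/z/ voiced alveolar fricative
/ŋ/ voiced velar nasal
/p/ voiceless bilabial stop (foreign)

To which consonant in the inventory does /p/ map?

/t/ is closest: same manner (stop), place distance 3 (bilabial→alveolar), same voicing; total 3. Next closest is /d/ at distance 4.

t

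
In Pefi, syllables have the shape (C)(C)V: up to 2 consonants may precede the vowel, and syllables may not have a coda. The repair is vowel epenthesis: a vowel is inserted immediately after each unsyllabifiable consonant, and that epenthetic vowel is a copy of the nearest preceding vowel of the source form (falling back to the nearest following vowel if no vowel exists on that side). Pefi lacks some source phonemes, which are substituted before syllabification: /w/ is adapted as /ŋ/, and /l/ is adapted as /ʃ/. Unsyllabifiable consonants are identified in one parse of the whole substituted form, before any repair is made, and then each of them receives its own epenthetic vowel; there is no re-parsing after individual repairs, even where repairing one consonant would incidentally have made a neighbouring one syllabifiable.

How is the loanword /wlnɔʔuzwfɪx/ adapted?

ŋɔʃnɔʔuzuŋfɪxɪ

Substitution: /w/ → /ŋ/, /l/ → /ʃ/, giving /ŋʃnɔʔuzŋfɪx/.
Syllabifying with onset maximization leaves /ŋ/, /z/, /x/ stranded (no codas are permitted; onsets may contain at most 2 consonants).
Inserting the epenthetic vowel yields /ŋ/ → /ŋɔ/, /z/ → /zu/, /x/ → /xɪ/.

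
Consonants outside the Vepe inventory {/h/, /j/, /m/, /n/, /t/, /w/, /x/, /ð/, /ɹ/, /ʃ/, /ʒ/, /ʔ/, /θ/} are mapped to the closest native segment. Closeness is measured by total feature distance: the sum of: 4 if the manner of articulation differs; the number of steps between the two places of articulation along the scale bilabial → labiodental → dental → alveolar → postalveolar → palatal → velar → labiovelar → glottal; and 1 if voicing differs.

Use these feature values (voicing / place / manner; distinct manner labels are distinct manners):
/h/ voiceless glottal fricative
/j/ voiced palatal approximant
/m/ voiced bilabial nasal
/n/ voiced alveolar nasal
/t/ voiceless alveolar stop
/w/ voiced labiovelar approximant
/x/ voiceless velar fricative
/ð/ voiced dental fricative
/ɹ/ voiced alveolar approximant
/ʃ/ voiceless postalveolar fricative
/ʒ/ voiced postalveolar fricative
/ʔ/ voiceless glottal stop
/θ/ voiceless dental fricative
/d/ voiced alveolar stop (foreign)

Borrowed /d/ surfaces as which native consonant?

t

/t/ is closest: same manner (stop), place distance 0 (alveolar→alveolar), voicing differs (+1); total 1. Next closest is /n/ at distance 4.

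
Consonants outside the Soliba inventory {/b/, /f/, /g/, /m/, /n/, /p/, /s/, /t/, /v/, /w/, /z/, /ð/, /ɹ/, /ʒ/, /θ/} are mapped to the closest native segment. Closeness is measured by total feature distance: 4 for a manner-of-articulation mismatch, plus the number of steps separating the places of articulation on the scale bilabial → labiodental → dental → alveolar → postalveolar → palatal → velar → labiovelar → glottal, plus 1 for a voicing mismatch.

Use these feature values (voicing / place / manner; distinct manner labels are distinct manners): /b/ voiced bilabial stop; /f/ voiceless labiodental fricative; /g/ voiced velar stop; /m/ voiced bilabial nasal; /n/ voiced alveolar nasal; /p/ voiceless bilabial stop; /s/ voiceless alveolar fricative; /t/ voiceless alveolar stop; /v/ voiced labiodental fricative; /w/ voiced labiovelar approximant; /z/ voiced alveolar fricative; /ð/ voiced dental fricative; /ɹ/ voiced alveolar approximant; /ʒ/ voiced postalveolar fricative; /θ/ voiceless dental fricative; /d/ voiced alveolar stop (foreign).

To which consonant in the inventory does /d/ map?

/t/ is closest: same manner (stop), place distance 0 (alveolar→alveolar), voicing differs (+1); total 1. Next closest is /b/ at distance 3.

t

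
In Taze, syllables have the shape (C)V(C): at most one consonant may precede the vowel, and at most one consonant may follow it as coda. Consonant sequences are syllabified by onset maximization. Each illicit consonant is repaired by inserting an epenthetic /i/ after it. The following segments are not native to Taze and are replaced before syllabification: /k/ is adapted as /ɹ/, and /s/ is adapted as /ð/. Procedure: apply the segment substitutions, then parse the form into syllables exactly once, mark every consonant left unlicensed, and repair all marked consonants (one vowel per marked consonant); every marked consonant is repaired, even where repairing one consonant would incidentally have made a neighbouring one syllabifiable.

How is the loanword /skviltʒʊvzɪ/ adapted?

Substitution: /s/ → /ð/, /k/ → /ɹ/, giving /ðɹviltʒʊvzɪ/.
The consonants /ð/, /ɹ/, /t/ cannot be parsed into a legal (C)V(C) syllable (at most one coda consonant is licensed; onsets are limited to one consonant).
Each unlicensed consonant becomes the onset of a new syllable: /ð/ → /ði/, /ɹ/ → /ɹi/, /t/ → /ti/.

ðiɹiviltiʒʊvzɪ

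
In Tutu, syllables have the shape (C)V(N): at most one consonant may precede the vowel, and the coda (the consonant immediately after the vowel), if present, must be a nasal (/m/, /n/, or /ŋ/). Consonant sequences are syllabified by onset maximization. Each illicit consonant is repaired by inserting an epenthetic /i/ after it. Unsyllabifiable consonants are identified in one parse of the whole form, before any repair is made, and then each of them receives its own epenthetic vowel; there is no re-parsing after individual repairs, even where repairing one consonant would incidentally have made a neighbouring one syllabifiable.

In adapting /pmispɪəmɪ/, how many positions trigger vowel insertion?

The unsyllabifiable consonants are /p/, /s/; each receives one epenthetic vowel.

2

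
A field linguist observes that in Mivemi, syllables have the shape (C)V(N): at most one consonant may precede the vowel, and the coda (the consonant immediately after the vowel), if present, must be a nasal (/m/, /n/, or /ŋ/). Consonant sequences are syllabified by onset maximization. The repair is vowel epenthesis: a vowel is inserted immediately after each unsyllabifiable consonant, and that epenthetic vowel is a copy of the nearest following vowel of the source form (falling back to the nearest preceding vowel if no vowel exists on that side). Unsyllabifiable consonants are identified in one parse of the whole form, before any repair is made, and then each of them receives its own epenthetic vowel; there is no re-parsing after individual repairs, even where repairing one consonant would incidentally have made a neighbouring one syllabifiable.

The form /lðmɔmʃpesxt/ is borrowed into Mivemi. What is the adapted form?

The consonants /l/, /ð/, /ʃ/, /s/, /x/, /t/ cannot be parsed into a legal (C)V(N) syllable (only a nasal (/m/, /n/, or /ŋ/) is licensed in coda position; onsets are limited to one consonant).
Epenthesis after each stranded consonant: /l/ → /lɔ/, /ð/ → /ðɔ/, /ʃ/ → /ʃe/, /s/ → /se/, /x/ → /xe/, /t/ → /te/.

lɔðɔmɔmʃepesexete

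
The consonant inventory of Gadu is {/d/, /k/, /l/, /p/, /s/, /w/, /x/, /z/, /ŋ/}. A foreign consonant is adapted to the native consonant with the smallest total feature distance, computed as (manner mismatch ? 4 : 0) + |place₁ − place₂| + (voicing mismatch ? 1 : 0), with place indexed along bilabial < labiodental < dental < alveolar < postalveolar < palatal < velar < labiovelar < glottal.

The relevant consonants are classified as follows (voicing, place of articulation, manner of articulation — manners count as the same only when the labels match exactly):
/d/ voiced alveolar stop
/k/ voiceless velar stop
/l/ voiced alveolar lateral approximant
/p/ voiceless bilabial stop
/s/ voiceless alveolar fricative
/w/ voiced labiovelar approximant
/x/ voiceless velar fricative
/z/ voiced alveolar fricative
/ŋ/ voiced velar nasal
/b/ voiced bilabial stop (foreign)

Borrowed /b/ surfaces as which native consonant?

p

/p/ is closest: same manner (stop), place distance 0 (bilabial→bilabial), voicing differs (+1); total 1. Next closest is /d/ at distance 3.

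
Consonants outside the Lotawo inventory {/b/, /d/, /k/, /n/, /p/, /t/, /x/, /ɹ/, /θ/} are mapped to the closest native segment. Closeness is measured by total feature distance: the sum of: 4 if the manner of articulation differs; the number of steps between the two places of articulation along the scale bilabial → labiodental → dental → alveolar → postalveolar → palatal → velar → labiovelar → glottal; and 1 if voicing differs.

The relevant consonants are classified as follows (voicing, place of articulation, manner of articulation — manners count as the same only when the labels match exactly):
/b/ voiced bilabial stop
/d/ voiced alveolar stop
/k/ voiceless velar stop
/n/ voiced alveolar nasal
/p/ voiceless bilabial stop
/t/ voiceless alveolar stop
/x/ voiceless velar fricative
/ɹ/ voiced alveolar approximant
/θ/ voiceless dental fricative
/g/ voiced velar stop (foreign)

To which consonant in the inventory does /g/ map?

/k/ is closest: same manner (stop), place distance 0 (velar→velar), voicing differs (+1); total 1. Next closest is /d/ at distance 3.

k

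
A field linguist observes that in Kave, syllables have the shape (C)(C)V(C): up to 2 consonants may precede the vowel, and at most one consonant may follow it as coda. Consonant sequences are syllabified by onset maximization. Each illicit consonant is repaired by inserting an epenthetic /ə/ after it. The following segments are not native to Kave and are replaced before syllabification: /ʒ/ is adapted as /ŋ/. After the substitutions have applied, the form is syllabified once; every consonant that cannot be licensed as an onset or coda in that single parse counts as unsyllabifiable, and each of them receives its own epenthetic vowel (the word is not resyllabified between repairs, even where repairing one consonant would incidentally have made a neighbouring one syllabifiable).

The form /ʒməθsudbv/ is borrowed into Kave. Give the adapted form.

Substitution: /ʒ/ → /ŋ/, giving /ŋməθsudbv/.
Syllabifying with onset maximization leaves /b/, /v/ stranded (at most one coda consonant is licensed; onsets may contain at most 2 consonants).
Epenthesis after each stranded consonant: /b/ → /bə/, /v/ → /və/.

ŋməθsudbəvə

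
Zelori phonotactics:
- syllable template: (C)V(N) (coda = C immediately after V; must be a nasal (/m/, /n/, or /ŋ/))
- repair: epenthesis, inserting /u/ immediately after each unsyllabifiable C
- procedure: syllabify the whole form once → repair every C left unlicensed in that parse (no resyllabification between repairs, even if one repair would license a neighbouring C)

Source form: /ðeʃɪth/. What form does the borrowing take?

Under (C)V(N), the unsyllabifiable consonants are /t/, /h/ (only a nasal (/m/, /n/, or /ŋ/) is licensed in coda position; onsets are limited to one consonant).
Inserting the epenthetic vowel yields /t/ → /tu/, /h/ → /hu/.

ðeʃɪtuhu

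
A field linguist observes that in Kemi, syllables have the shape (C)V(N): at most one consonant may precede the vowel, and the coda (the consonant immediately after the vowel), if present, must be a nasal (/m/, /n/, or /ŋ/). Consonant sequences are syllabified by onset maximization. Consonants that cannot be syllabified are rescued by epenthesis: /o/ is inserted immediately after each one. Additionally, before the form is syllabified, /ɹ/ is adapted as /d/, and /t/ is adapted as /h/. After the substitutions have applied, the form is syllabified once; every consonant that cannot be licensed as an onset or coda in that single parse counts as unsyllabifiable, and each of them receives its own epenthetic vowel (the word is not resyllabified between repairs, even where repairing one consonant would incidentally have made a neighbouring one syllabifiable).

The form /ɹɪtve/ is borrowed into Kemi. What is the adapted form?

dɪhove

Substitution: /ɹ/ → /d/, /t/ → /h/, giving /dɪhve/.
Under (C)V(N), the unsyllabifiable consonants are /h/ (only a nasal (/m/, /n/, or /ŋ/) is licensed in coda position; onsets are limited to one consonant).
Epenthesis after each stranded consonant: /h/ → /ho/.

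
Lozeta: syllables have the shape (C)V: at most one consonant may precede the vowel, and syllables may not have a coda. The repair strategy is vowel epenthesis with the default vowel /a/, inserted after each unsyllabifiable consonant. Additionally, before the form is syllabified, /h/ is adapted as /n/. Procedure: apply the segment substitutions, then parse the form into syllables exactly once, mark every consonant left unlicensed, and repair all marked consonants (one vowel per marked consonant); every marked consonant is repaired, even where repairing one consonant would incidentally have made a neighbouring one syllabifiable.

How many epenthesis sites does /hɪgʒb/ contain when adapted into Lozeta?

3

After substitution the input is /nɪgʒb/.
The unsyllabifiable consonants are /g/, /ʒ/, /b/; each receives one epenthetic vowel.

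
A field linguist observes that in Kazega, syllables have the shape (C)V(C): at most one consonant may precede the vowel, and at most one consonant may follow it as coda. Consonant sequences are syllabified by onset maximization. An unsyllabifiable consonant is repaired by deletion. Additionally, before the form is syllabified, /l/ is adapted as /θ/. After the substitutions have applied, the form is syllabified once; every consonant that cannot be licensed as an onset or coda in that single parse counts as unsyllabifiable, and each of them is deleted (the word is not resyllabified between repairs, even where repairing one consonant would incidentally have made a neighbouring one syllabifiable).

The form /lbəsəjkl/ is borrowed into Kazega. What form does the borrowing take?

bəsəj

Substitution: /l/ → /θ/, giving /θbəsəjkθ/.
The consonants /θ/, /k/, /θ/ cannot be parsed into a legal (C)V(C) syllable (at most one coda consonant is licensed; onsets are limited to one consonant).
Deletion applies to /θ/, /k/, /θ/.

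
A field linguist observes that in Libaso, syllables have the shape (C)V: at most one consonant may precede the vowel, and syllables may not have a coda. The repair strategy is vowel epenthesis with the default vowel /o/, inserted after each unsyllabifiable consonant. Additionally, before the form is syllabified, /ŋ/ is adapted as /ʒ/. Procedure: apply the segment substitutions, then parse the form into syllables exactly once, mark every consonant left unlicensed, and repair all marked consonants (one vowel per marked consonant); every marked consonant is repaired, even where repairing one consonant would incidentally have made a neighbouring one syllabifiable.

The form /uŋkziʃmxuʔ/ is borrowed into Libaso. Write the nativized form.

Substitution: /ŋ/ → /ʒ/, giving /uʒkziʃmxuʔ/.
Under (C)V, the unsyllabifiable consonants are /ʒ/, /k/, /ʃ/, /m/, /ʔ/ (no codas are permitted; onsets are limited to one consonant).
Inserting the epenthetic vowel yields /ʒ/ → /ʒo/, /k/ → /ko/, /ʃ/ → /ʃo/, /m/ → /mo/, /ʔ/ → /ʔo/.

uʒokoziʃomoxuʔo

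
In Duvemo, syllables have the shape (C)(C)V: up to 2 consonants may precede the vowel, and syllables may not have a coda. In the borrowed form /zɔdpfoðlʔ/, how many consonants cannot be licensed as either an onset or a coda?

4

The consonants /d/, /ð/, /l/, /ʔ/ cannot be parsed into a legal (C)(C)V syllable (no codas are permitted; onsets may contain at most 2 consonants).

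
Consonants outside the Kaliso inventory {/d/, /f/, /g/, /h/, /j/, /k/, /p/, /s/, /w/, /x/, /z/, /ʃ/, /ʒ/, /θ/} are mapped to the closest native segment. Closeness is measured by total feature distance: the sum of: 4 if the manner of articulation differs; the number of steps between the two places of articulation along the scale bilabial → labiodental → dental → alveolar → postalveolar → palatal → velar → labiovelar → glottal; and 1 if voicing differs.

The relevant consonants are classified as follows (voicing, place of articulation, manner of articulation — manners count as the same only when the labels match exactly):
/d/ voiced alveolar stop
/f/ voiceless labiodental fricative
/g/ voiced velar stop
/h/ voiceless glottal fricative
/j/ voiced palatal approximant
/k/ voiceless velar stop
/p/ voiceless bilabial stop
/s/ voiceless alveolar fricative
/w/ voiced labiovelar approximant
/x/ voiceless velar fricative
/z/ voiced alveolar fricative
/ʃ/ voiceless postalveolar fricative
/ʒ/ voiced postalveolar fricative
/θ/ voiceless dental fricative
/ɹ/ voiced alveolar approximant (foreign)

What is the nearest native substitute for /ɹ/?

/j/ is closest: same manner (approximant), place distance 2 (alveolar→palatal), same voicing; total 2. Next closest is /d/ at distance 4.

j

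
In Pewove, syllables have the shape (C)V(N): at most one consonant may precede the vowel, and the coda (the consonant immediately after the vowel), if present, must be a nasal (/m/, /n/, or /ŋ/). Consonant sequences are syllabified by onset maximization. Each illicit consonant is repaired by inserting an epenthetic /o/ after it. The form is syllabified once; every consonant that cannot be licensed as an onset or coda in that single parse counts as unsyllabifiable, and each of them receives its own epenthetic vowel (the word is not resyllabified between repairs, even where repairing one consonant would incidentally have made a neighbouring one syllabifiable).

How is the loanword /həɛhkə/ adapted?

həɛhokə

The consonants /h/ cannot be parsed into a legal (C)V(N) syllable (only a nasal (/m/, /n/, or /ŋ/) is licensed in coda position; onsets are limited to one consonant).
Inserting the epenthetic vowel yields /h/ → /ho/.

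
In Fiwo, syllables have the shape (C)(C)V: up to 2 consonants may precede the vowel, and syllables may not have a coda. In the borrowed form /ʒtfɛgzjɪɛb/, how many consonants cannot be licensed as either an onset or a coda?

3

Syllabifying with onset maximization leaves /ʒ/, /g/, /b/ stranded (no codas are permitted; onsets may contain at most 2 consonants).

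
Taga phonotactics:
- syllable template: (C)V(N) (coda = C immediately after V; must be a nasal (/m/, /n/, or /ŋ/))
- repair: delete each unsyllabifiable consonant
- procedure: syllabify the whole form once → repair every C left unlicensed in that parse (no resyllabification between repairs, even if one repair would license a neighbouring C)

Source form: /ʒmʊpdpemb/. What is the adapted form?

mʊpem

Under (C)V(N), the unsyllabifiable consonants are /ʒ/, /p/, /d/, /b/ (only a nasal (/m/, /n/, or /ŋ/) is licensed in coda position; onsets are limited to one consonant).
Deletion applies to /ʒ/, /p/, /d/, /b/.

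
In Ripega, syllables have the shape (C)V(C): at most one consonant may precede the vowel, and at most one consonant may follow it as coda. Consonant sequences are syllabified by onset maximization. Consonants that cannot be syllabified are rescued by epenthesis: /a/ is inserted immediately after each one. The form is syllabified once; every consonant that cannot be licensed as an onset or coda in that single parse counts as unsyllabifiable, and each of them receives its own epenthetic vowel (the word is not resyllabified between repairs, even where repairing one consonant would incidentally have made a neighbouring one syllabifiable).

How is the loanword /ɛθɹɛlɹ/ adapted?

ɛθɹɛlɹa

Under (C)V(C), the unsyllabifiable consonants are /ɹ/ (at most one coda consonant is licensed; onsets are limited to one consonant).
Epenthesis after each stranded consonant: /ɹ/ → /ɹa/.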